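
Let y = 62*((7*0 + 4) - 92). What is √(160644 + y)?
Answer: 2*√38797 ≈ 393.94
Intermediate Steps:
y = -5456 (y = 62*((0 + 4) - 92) = 62*(4 - 92) = 62*(-88) = -5456)
√(160644 + y) = √(160644 - 5456) = √155188 = 2*√38797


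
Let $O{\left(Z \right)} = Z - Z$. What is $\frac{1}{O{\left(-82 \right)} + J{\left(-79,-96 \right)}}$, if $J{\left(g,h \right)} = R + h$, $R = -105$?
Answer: $- \frac{1}{201} \approx -0.0049751$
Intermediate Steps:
$O{\left(Z \right)} = 0$
$J{\left(g,h \right)} = -105 + h$
$\frac{1}{O{\left(-82 \right)} + J{\left(-79,-96 \right)}} = \frac{1}{0 - 201} = \frac{1}{-201} = - \frac{1}{201}$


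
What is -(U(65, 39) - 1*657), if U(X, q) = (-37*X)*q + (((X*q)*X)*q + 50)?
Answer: -6331823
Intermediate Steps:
U(X, q) = 50 + X²*q² - 37*X*q (U(X, q) = -37*X*q + ((q*X²)*q + 50) = -37*X*q + (X²*q² + 50) = -37*X*q + (50 + X²*q²) = 50 + X²*q² - 37*X*q)
-(U(65, 39) - 1*657) = -((50 + 65²*39² - 37*65*39) - 1*657) = -((50 + 4225*1521 - 93795) - 657) = -((50 + 6426225 - 93795) - 657) = -(6332480 - 657) = -1*6331823 = -6331823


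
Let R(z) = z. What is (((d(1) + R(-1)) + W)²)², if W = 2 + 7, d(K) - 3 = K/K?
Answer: 20736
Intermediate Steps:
d(K) = 4 (d(K) = 3 + K/K = 3 + 1 = 4)
W = 9
(((d(1) + R(-1)) + W)²)² = (((4 - 1) + 9)²)² = ((3 + 9)²)² = (12²)² = 144² = 20736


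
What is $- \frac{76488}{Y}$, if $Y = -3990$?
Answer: $\frac{12748}{665} \approx 19.17$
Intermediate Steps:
$- \frac{76488}{Y} = - \frac{76488}{-3990} = \left(-76488\right) \left(- \frac{1}{3990}\right) = \frac{12748}{665}$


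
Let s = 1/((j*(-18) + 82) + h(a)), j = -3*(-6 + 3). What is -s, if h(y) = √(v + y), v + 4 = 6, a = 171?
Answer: 80/6227 + √173/6227 ≈ 0.014960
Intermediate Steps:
v = 2 (v = -4 + 6 = 2)
j = 9 (j = -3*(-3) = 9)
h(y) = √(2 + y)
s = 1/(-80 + √173) (s = 1/((9*(-18) + 82) + √(2 + 171)) = 1/((-162 + 82) + √173) = 1/(-80 + √173) ≈ -0.014960)
-s = -(-80/6227 - √173/6227) = 80/6227 + √173/6227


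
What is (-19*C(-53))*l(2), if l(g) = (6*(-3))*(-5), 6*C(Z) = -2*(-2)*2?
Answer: -2280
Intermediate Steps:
C(Z) = 4/3 (C(Z) = (-2*(-2)*2)/6 = (4*2)/6 = (⅙)*8 = 4/3)
l(g) = 90 (l(g) = -18*(-5) = 90)
(-19*C(-53))*l(2) = -19*4/3*90 = -76/3*90 = -2280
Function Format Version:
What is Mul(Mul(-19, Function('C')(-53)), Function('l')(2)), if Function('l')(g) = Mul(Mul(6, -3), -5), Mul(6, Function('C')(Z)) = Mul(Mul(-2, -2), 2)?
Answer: -2280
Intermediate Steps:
Function('C')(Z) = Rational(4, 3) (Function('C')(Z) = Mul(Rational(1, 6), Mul(Mul(-2, -2), 2)) = Mul(Rational(1, 6), Mul(4, 2)) = Mul(Rational(1, 6), 8) = Rational(4, 3))
Function('l')(g) = 90 (Function('l')(g) = Mul(-18, -5) = 90)
Mul(Mul(-19, Function('C')(-53)), Function('l')(2)) = Mul(Mul(-19, Rational(4, 3)), 90) = Mul(Rational(-76, 3), 90) = -2280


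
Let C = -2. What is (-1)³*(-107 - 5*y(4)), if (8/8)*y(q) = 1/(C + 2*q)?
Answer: 647/6 ≈ 107.83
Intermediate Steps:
y(q) = 1/(-2 + 2*q)
(-1)³*(-107 - 5*y(4)) = (-1)³*(-107 - 5/(2*(-1 + 4))) = -(-107 - 5/(2*3)) = -(-107 - 5*⅙) = -(-107 - ⅚) = -1*(-647/6) = 647/6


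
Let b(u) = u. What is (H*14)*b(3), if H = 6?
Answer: 252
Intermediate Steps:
(H*14)*b(3) = (6*14)*3 = 84*3 = 252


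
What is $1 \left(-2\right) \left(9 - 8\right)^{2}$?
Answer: $-2$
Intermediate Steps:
$1 \left(-2\right) \left(9 - 8\right)^{2} = - 2 \cdot 1^{2} = \left(-2\right) 1 = -2$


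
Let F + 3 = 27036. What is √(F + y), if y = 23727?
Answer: 6*√1410 ≈ 225.30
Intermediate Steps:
F = 27033 (F = -3 + 27036 = 27033)
√(F + y) = √(27033 + 23727) = √50760 = 6*√1410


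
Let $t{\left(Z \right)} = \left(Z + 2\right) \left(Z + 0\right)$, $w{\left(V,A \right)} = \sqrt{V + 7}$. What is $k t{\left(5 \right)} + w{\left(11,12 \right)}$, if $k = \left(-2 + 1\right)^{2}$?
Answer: $35 + 3 \sqrt{2} \approx 39.243$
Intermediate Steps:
$w{\left(V,A \right)} = \sqrt{7 + V}$
$t{\left(Z \right)} = Z \left(2 + Z\right)$ ($t{\left(Z \right)} = \left(2 + Z\right) Z = Z \left(2 + Z\right)$)
$k = 1$ ($k = \left(-1\right)^{2} = 1$)
$k t{\left(5 \right)} + w{\left(11,12 \right)} = 1 \cdot 5 \left(2 + 5\right) + \sqrt{7 + 11} = 1 \cdot 5 \cdot 7 + \sqrt{18} = 1 \cdot 35 + 3 \sqrt{2} = 35 + 3 \sqrt{2}$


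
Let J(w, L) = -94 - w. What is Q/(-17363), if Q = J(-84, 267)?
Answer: 10/17363 ≈ 0.00057594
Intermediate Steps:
Q = -10 (Q = -94 - 1*(-84) = -94 + 84 = -10)
Q/(-17363) = -10/(-17363) = -10*(-1/17363) = 10/17363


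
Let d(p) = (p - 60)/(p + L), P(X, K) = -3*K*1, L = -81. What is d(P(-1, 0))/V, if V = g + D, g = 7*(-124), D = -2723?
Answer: -20/96957 ≈ -0.00020628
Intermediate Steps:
g = -868
P(X, K) = -3*K
V = -3591 (V = -868 - 2723 = -3591)
d(p) = (-60 + p)/(-81 + p) (d(p) = (p - 60)/(p - 81) = (-60 + p)/(-81 + p))
d(P(-1, 0))/V = ((-60 - 3*0)/(-81 - 3*0))/(-3591) = ((-60 + 0)/(-81 + 0))*(-1/3591) = (-60/(-81))*(-1/3591) = -1/81*(-60)*(-1/3591) = (20/27)*(-1/3591) = -20/96957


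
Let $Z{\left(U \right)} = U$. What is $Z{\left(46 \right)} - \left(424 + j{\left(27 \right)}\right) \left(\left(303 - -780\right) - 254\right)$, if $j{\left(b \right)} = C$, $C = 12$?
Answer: $-361398$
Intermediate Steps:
$j{\left(b \right)} = 12$
$Z{\left(46 \right)} - \left(424 + j{\left(27 \right)}\right) \left(\left(303 - -780\right) - 254\right) = 46 - \left(424 + 12\right) \left(\left(303 - -780\right) - 254\right) = 46 - 436 \left(\left(303 + 780\right) - 254\right) = 46 - 436 \left(1083 - 254\right) = 46 - 436 \cdot 829 = 46 - 361444 = -361398$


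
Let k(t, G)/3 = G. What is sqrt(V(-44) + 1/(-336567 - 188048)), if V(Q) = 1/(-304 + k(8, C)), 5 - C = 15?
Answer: I*sqrt(91982303958090)/175221410 ≈ 0.054735*I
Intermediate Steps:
C = -10 (C = 5 - 1*15 = 5 - 15 = -10)
k(t, G) = 3*G
V(Q) = -1/334 (V(Q) = 1/(-304 + 3*(-10)) = 1/(-304 - 30) = 1/(-334) = -1/334)
sqrt(V(-44) + 1/(-336567 - 188048)) = sqrt(-1/334 + 1/(-336567 - 188048)) = sqrt(-1/334 + 1/(-524615)) = sqrt(-1/334 - 1/524615) = sqrt(-524949/175221410) = I*sqrt(91982303958090)/175221410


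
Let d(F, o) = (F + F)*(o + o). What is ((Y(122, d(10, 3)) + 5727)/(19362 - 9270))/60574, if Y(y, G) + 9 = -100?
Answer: 2809/305656404 ≈ 9.1901e-6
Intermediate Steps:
d(F, o) = 4*F*o (d(F, o) = (2*F)*(2*o) = 4*F*o)
Y(y, G) = -109 (Y(y, G) = -9 - 100 = -109)
((Y(122, d(10, 3)) + 5727)/(19362 - 9270))/60574 = ((-109 + 5727)/(19362 - 9270))/60574 = (5618/10092)*(1/60574) = (5618*(1/10092))*(1/60574) = (2809/5046)*(1/60574) = 2809/305656404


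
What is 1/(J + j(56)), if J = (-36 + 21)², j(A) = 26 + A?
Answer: 1/307 ≈ 0.0032573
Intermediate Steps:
J = 225 (J = (-15)² = 225)
1/(J + j(56)) = 1/(225 + (26 + 56)) = 1/(225 + 82) = 1/307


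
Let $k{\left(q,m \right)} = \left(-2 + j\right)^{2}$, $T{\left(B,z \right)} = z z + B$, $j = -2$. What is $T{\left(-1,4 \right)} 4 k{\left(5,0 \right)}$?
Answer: $960$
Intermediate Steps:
$T{\left(B,z \right)} = B + z^{2}$ ($T{\left(B,z \right)} = z^{2} + B = B + z^{2}$)
$k{\left(q,m \right)} = 16$ ($k{\left(q,m \right)} = \left(-2 - 2\right)^{2} = \left(-4\right)^{2} = 16$)
$T{\left(-1,4 \right)} 4 k{\left(5,0 \right)} = \left(-1 + 4^{2}\right) 4 \cdot 16 = \left(-1 + 16\right) 4 \cdot 16 = 15 \cdot 4 \cdot 16 = 60 \cdot 16 = 960$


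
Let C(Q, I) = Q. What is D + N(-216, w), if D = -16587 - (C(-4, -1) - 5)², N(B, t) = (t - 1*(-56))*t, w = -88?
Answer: -13852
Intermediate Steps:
N(B, t) = t*(56 + t) (N(B, t) = (t + 56)*t = (56 + t)*t = t*(56 + t))
D = -16668 (D = -16587 - (-4 - 5)² = -16587 - 1*(-9)² = -16587 - 1*81 = -16587 - 81 = -16668)
D + N(-216, w) = -16668 - 88*(56 - 88) = -16668 - 88*(-32) = -16668 + 2816 = -13852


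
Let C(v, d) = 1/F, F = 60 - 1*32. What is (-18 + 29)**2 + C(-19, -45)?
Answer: 3389/28 ≈ 121.04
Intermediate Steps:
F = 28 (F = 60 - 32 = 28)
C(v, d) = 1/28
(-18 + 29)**2 + C(-19, -45) = (-18 + 29)**2 + 1/28 = 11**2 + 1/28 = 121 + 1/28 = 3389/28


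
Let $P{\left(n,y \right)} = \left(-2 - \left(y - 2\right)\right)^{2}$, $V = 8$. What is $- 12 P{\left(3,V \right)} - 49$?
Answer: $-817$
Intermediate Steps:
$P{\left(n,y \right)} = y^{2}$ ($P{\left(n,y \right)} = \left(-2 - \left(-2 + y\right)\right)^{2} = \left(- y\right)^{2} = y^{2}$)
$- 12 P{\left(3,V \right)} - 49 = - 12 \cdot 8^{2} - 49 = \left(-12\right) 64 - 49 = -768 - 49 = -817$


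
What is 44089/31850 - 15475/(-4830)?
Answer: 5041633/1098825 ≈ 4.5882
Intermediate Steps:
44089/31850 - 15475/(-4830) = 44089*(1/31850) - 15475*(-1/4830) = 44089/31850 + 3095/966 = 5041633/1098825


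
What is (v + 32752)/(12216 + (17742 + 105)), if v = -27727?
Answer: 1675/10021 ≈ 0.16715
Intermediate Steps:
(v + 32752)/(12216 + (17742 + 105)) = (-27727 + 32752)/(12216 + (17742 + 105)) = 5025/(12216 + 17847) = 5025/30063 = 5025*(1/30063) = 1675/10021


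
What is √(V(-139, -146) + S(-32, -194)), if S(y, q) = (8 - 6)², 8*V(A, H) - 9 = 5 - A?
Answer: √370/4 ≈ 4.8088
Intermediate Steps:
V(A, H) = 7/4 - A/8 (V(A, H) = 9/8 + (5 - A)/8 = 9/8 + (5/8 - A/8) = 7/4 - A/8)
S(y, q) = 4 (S(y, q) = 2² = 4)
√(V(-139, -146) + S(-32, -194)) = √((7/4 - ⅛*(-139)) + 4) = √((7/4 + 139/8) + 4) = √(153/8 + 4) = √(185/8) = √370/4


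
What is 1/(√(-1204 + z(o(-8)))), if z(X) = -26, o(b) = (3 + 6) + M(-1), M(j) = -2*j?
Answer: -I*√1230/1230 ≈ -0.028513*I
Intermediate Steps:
o(b) = 11 (o(b) = (3 + 6) - 2*(-1) = 9 + 2 = 11)
1/(√(-1204 + z(o(-8)))) = 1/(√(-1204 - 26)) = 1/(√(-1230)) = 1/(I*√1230) = -I*√1230/1230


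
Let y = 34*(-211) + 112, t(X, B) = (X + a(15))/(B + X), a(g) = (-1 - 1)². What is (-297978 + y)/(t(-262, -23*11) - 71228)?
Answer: 78547800/18341081 ≈ 4.2826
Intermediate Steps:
a(g) = 4 (a(g) = (-2)² = 4)
t(X, B) = (4 + X)/(B + X) (t(X, B) = (X + 4)/(B + X) = (4 + X)/(B + X))
y = -7062 (y = -7174 + 112 = -7062)
(-297978 + y)/(t(-262, -23*11) - 71228) = (-297978 - 7062)/((4 - 262)/(-23*11 - 262) - 71228) = -305040/(-258/(-253 - 262) - 71228) = -305040/(-258/(-515) - 71228) = -305040/(-1/515*(-258) - 71228) = -305040/(258/515 - 71228) = -305040/(-36682162/515) = -305040*(-515/36682162) = 78547800/18341081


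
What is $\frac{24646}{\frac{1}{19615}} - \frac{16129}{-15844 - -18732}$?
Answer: $\frac{1396149549391}{2888} \approx 4.8343 \cdot 10^{8}$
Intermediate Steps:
$\frac{24646}{\frac{1}{19615}} - \frac{16129}{-15844 - -18732} = 24646 \frac{1}{\frac{1}{19615}} - \frac{16129}{-15844 + 18732} = 24646 \cdot 19615 - \frac{16129}{2888} = 483431290 - \frac{16129}{2888} = \frac{1396149549391}{2888}$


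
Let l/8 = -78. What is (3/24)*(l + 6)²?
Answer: 95481/2 ≈ 47741.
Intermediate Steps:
l = -624 (l = 8*(-78) = -624)
(3/24)*(l + 6)² = (3/24)*(-624 + 6)² = (3*(1/24))*(-618)² = (⅛)*381924 = 95481/2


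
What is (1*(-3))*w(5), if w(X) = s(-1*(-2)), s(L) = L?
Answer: -6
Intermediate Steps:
w(X) = 2 (w(X) = -1*(-2) = 2)
(1*(-3))*w(5) = (1*(-3))*2 = -3*2 = -6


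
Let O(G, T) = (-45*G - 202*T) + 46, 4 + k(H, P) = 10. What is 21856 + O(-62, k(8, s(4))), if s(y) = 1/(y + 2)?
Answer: 23480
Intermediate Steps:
s(y) = 1/(2 + y)
k(H, P) = 6 (k(H, P) = -4 + 10 = 6)
O(G, T) = 46 - 202*T - 45*G (O(G, T) = (-202*T - 45*G) + 46 = 46 - 202*T - 45*G)
21856 + O(-62, k(8, s(4))) = 21856 + (46 - 202*6 - 45*(-62)) = 21856 + (46 - 1212 + 2790) = 21856 + 1624 = 23480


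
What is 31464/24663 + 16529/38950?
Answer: 544392509/320207950 ≈ 1.7001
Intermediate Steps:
31464/24663 + 16529/38950 = 31464*(1/24663) + 16529*(1/38950) = 10488/8221 + 16529/38950 = 544392509/320207950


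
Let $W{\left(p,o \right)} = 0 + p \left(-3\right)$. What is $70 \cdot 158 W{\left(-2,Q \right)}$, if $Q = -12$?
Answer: $66360$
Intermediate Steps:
$W{\left(p,o \right)} = - 3 p$ ($W{\left(p,o \right)} = 0 - 3 p = - 3 p$)
$70 \cdot 158 W{\left(-2,Q \right)} = 70 \cdot 158 \left(\left(-3\right) \left(-2\right)\right) = 11060 \cdot 6 = 66360$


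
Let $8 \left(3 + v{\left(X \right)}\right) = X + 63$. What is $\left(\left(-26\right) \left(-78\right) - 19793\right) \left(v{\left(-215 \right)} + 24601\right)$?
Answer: $-436645935$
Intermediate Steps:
$v{\left(X \right)} = \frac{39}{8} + \frac{X}{8}$ ($v{\left(X \right)} = -3 + \frac{X + 63}{8} = -3 + \frac{63 + X}{8} = -3 + \left(\frac{63}{8} + \frac{X}{8}\right) = \frac{39}{8} + \frac{X}{8}$)
$\left(\left(-26\right) \left(-78\right) - 19793\right) \left(v{\left(-215 \right)} + 24601\right) = \left(\left(-26\right) \left(-78\right) - 19793\right) \left(\left(\frac{39}{8} + \frac{1}{8} \left(-215\right)\right) + 24601\right) = \left(2028 - 19793\right) \left(\left(\frac{39}{8} - \frac{215}{8}\right) + 24601\right) = - 17765 \left(-22 + 24601\right) = \left(-17765\right) 24579 = -436645935$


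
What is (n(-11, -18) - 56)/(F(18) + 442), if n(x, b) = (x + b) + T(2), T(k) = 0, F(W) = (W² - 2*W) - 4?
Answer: -85/726 ≈ -0.11708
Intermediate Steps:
F(W) = -4 + W² - 2*W
n(x, b) = b + x (n(x, b) = (x + b) + 0 = (b + x) + 0 = b + x)
(n(-11, -18) - 56)/(F(18) + 442) = ((-18 - 11) - 56)/((-4 + 18² - 2*18) + 442) = (-29 - 56)/((-4 + 324 - 36) + 442) = -85/(284 + 442) = -85/726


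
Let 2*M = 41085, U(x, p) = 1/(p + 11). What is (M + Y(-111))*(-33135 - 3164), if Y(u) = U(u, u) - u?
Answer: -74970103351/100 ≈ -7.4970e+8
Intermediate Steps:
U(x, p) = 1/(11 + p)
M = 41085/2 (M = (1/2)*41085 = 41085/2 ≈ 20543.)
Y(u) = 1/(11 + u) - u
(M + Y(-111))*(-33135 - 3164) = (41085/2 + (1 - 1*(-111)*(11 - 111))/(11 - 111))*(-33135 - 3164) = (41085/2 + (1 - 1*(-111)*(-100))/(-100))*(-36299) = (41085/2 - (1 - 11100)/100)*(-36299) = (41085/2 - 1/100*(-11099))*(-36299) = (41085/2 + 11099/100)*(-36299) = (2065349/100)*(-36299) = -74970103351/100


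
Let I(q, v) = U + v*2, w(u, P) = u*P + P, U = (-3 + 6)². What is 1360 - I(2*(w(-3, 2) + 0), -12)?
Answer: 1375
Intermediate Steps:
U = 9 (U = 3² = 9)
w(u, P) = P + P*u (w(u, P) = P*u + P = P + P*u)
I(q, v) = 9 + 2*v (I(q, v) = 9 + v*2 = 9 + 2*v)
1360 - I(2*(w(-3, 2) + 0), -12) = 1360 - (9 + 2*(-12)) = 1360 - (9 - 24) = 1360 - 1*(-15) = 1360 + 15 = 1375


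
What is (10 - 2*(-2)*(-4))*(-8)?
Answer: 48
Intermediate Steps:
(10 - 2*(-2)*(-4))*(-8) = (10 + 4*(-4))*(-8) = (10 - 16)*(-8) = -6*(-8) = 48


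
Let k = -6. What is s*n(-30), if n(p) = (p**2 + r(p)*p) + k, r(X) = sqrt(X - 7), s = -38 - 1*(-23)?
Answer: -13410 + 450*I*sqrt(37) ≈ -13410.0 + 2737.2*I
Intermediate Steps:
s = -15 (s = -38 + 23 = -15)
r(X) = sqrt(-7 + X)
n(p) = -6 + p**2 + p*sqrt(-7 + p) (n(p) = (p**2 + sqrt(-7 + p)*p) - 6 = (p**2 + p*sqrt(-7 + p)) - 6 = -6 + p**2 + p*sqrt(-7 + p))
s*n(-30) = -15*(-6 + (-30)**2 - 30*sqrt(-7 - 30)) = -15*(-6 + 900 - 30*I*sqrt(37)) = -15*(894 - 30*I*sqrt(37)) = -13410 + 450*I*sqrt(37)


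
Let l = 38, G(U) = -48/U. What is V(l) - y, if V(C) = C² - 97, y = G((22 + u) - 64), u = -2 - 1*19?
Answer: 28271/21 ≈ 1346.2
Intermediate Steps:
u = -21 (u = -2 - 19 = -21)
y = 16/21 (y = -48/((22 - 21) - 64) = -48/(1 - 64) = -48/(-63) = -48*(-1/63) = 16/21 ≈ 0.76190)
V(C) = -97 + C²
V(l) - y = (-97 + 38²) - 1*16/21 = (-97 + 1444) - 16/21 = 1347 - 16/21 = 28271/21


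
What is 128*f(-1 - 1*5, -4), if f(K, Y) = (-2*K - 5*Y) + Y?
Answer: 3584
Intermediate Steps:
f(K, Y) = -4*Y - 2*K (f(K, Y) = (-5*Y - 2*K) + Y = -4*Y - 2*K)
128*f(-1 - 1*5, -4) = 128*(-4*(-4) - 2*(-1 - 1*5)) = 128*(16 - 2*(-1 - 5)) = 128*(16 - 2*(-6)) = 128*(16 + 12) = 128*28 = 3584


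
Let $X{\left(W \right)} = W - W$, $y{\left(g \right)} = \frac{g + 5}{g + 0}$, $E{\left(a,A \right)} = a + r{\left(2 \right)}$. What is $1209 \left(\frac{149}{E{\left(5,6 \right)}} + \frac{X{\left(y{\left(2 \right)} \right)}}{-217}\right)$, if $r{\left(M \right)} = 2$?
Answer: $\frac{180141}{7} \approx 25734.0$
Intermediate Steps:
$E{\left(a,A \right)} = 2 + a$ ($E{\left(a,A \right)} = a + 2 = 2 + a$)
$y{\left(g \right)} = \frac{5 + g}{g}$
$X{\left(W \right)} = 0$
$1209 \left(\frac{149}{E{\left(5,6 \right)}} + \frac{X{\left(y{\left(2 \right)} \right)}}{-217}\right) = 1209 \left(\frac{149}{2 + 5} + \frac{0}{-217}\right) = 1209 \left(\frac{149}{7} + 0 \left(- \frac{1}{217}\right)\right) = 1209 \left(149 \cdot \frac{1}{7} + 0\right) = 1209 \left(\frac{149}{7} + 0\right) = 1209 \cdot \frac{149}{7} = \frac{180141}{7}$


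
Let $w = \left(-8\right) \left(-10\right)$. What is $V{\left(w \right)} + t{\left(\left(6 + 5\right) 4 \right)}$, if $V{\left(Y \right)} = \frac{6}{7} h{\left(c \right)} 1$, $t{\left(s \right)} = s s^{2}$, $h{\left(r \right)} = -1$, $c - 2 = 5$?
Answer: $\frac{596282}{7} \approx 85183.0$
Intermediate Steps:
$c = 7$ ($c = 2 + 5 = 7$)
$w = 80$
$t{\left(s \right)} = s^{3}$
$V{\left(Y \right)} = - \frac{6}{7}$ ($V{\left(Y \right)} = \frac{6}{7} \left(-1\right) 1 = \left(- \frac{6}{7}\right) 1 = - \frac{6}{7}$)
$V{\left(w \right)} + t{\left(\left(6 + 5\right) 4 \right)} = - \frac{6}{7} + \left(\left(6 + 5\right) 4\right)^{3} = - \frac{6}{7} + \left(11 \cdot 4\right)^{3} = - \frac{6}{7} + 44^{3} = - \frac{6}{7} + 85184 = \frac{596282}{7}$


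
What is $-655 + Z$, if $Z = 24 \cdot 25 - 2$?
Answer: $-57$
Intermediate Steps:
$Z = 598$ ($Z = 600 - 2 = 598$)
$-655 + Z = -655 + 598 = -57$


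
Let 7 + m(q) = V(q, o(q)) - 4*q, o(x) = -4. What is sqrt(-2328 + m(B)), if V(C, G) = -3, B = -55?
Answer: I*sqrt(2118) ≈ 46.022*I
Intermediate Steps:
m(q) = -10 - 4*q (m(q) = -7 + (-3 - 4*q) = -10 - 4*q)
sqrt(-2328 + m(B)) = sqrt(-2328 + (-10 - 4*(-55))) = sqrt(-2328 + (-10 + 220)) = sqrt(-2328 + 210) = sqrt(-2118) = I*sqrt(2118)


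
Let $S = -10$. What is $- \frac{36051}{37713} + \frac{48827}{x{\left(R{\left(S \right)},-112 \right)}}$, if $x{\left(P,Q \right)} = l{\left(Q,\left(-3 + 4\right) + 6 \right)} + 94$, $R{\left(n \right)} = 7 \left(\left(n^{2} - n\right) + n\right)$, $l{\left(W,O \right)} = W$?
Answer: $- \frac{614020523}{226278} \approx -2713.6$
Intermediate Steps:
$R{\left(n \right)} = 7 n^{2}$
$x{\left(P,Q \right)} = 94 + Q$ ($x{\left(P,Q \right)} = Q + 94 = 94 + Q$)
$- \frac{36051}{37713} + \frac{48827}{x{\left(R{\left(S \right)},-112 \right)}} = - \frac{36051}{37713} + \frac{48827}{94 - 112} = \left(-36051\right) \frac{1}{37713} + \frac{48827}{-18} = - \frac{12017}{12571} + 48827 \left(- \frac{1}{18}\right) = - \frac{12017}{12571} - \frac{48827}{18} = - \frac{614020523}{226278}$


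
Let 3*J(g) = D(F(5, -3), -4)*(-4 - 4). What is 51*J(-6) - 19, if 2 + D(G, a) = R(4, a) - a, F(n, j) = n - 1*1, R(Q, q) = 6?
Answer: -1107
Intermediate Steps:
F(n, j) = -1 + n (F(n, j) = n - 1 = -1 + n)
D(G, a) = 4 - a (D(G, a) = -2 + (6 - a) = 4 - a)
J(g) = -64/3 (J(g) = ((4 - 1*(-4))*(-4 - 4))/3 = ((4 + 4)*(-8))/3 = (8*(-8))/3 = (1/3)*(-64) = -64/3)
51*J(-6) - 19 = 51*(-64/3) - 19 = -1088 - 19 = -1107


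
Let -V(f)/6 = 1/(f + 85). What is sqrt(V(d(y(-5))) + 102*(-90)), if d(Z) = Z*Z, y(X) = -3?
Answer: I*sqrt(20278761)/47 ≈ 95.813*I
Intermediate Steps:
d(Z) = Z**2
V(f) = -6/(85 + f) (V(f) = -6/(f + 85) = -6/(85 + f))
sqrt(V(d(y(-5))) + 102*(-90)) = sqrt(-6/(85 + (-3)**2) + 102*(-90)) = sqrt(-6/(85 + 9) - 9180) = sqrt(-6/94 - 9180) = sqrt(-6*1/94 - 9180) = sqrt(-3/47 - 9180) = sqrt(-431463/47) = I*sqrt(20278761)/47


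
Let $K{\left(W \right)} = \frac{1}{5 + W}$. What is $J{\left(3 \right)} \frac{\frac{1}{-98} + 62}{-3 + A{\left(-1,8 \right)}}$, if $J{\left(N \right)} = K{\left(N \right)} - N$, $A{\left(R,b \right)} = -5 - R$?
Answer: $\frac{139725}{5488} \approx 25.46$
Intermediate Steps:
$J{\left(N \right)} = \frac{1}{5 + N} - N$
$J{\left(3 \right)} \frac{\frac{1}{-98} + 62}{-3 + A{\left(-1,8 \right)}} = \frac{1 - 3 \left(5 + 3\right)}{5 + 3} \frac{\frac{1}{-98} + 62}{-3 - 4} = \frac{1 - 3 \cdot 8}{8} \frac{- \frac{1}{98} + 62}{-3 + \left(-5 + 1\right)} = \frac{1 - 24}{8} \frac{6075}{98 \left(-3 - 4\right)} = \frac{1}{8} \left(-23\right) \frac{6075}{98 \left(-7\right)} = - \frac{23 \cdot \frac{6075}{98} \left(- \frac{1}{7}\right)}{8} = \left(- \frac{23}{8}\right) \left(- \frac{6075}{686}\right) = \frac{139725}{5488}$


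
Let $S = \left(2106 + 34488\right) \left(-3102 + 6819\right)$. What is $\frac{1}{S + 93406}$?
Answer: $\frac{1}{136113304} \approx 7.3468 \cdot 10^{-9}$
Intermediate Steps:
$S = 136019898$ ($S = 36594 \cdot 3717 = 136019898$)
$\frac{1}{S + 93406} = \frac{1}{136019898 + 93406} = \frac{1}{136113304}$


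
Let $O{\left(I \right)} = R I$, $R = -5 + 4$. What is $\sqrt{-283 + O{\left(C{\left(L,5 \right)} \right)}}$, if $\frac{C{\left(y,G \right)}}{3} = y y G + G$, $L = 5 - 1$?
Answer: $i \sqrt{538} \approx 23.195 i$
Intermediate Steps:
$R = -1$
$L = 4$ ($L = 5 - 1 = 4$)
$C{\left(y,G \right)} = 3 G + 3 G y^{2}$ ($C{\left(y,G \right)} = 3 \left(y y G + G\right) = 3 \left(y^{2} G + G\right) = 3 \left(G y^{2} + G\right) = 3 \left(G + G y^{2}\right) = 3 G + 3 G y^{2}$)
$O{\left(I \right)} = - I$
$\sqrt{-283 + O{\left(C{\left(L,5 \right)} \right)}} = \sqrt{-283 - 3 \cdot 5 \left(1 + 4^{2}\right)} = \sqrt{-283 - 3 \cdot 5 \left(1 + 16\right)} = \sqrt{-283 - 3 \cdot 5 \cdot 17} = \sqrt{-283 - 255} = \sqrt{-538} = i \sqrt{538}$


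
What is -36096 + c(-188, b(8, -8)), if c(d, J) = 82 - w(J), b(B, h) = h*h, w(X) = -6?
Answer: -36008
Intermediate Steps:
b(B, h) = h²
c(d, J) = 88 (c(d, J) = 82 - 1*(-6) = 82 + 6 = 88)
-36096 + c(-188, b(8, -8)) = -36096 + 88 = -36008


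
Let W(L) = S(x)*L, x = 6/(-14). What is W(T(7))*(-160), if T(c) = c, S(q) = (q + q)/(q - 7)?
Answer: -1680/13 ≈ -129.23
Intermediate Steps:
x = -3/7 (x = 6*(-1/14) = -3/7 ≈ -0.42857)
S(q) = 2*q/(-7 + q) (S(q) = (2*q)/(-7 + q) = 2*q/(-7 + q))
W(L) = 3*L/26 (W(L) = (2*(-3/7)/(-7 - 3/7))*L = (2*(-3/7)/(-52/7))*L = (2*(-3/7)*(-7/52))*L = 3*L/26)
W(T(7))*(-160) = ((3/26)*7)*(-160) = (21/26)*(-160) = -1680/13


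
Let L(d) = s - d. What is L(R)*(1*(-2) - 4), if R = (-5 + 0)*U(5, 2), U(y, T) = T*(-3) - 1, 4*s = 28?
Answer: 168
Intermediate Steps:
s = 7 (s = (¼)*28 = 7)
U(y, T) = -1 - 3*T (U(y, T) = -3*T - 1 = -1 - 3*T)
R = 35 (R = (-5 + 0)*(-1 - 3*2) = -5*(-1 - 6) = -5*(-7) = 35)
L(d) = 7 - d
L(R)*(1*(-2) - 4) = (7 - 1*35)*(1*(-2) - 4) = (7 - 35)*(-2 - 4) = -28*(-6) = 168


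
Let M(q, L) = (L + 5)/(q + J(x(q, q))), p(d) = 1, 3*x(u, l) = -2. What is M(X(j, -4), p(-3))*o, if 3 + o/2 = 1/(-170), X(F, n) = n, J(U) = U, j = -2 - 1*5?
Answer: 657/85 ≈ 7.7294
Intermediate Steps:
x(u, l) = -⅔ (x(u, l) = (⅓)*(-2) = -⅔)
j = -7 (j = -2 - 5 = -7)
M(q, L) = (5 + L)/(-⅔ + q) (M(q, L) = (L + 5)/(q - ⅔) = (5 + L)/(-⅔ + q))
o = -511/85 (o = -6 + 2/(-170) = -6 + 2*(-1/170) = -6 - 1/85 = -511/85 ≈ -6.0118)
M(X(j, -4), p(-3))*o = (3*(5 + 1)/(-2 + 3*(-4)))*(-511/85) = (3*6/(-2 - 12))*(-511/85) = (3*6/(-14))*(-511/85) = (3*(-1/14)*6)*(-511/85) = -9/7*(-511/85) = 657/85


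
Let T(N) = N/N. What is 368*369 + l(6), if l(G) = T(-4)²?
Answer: 135793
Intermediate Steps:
T(N) = 1
l(G) = 1 (l(G) = 1² = 1)
368*369 + l(6) = 368*369 + 1 = 135792 + 1 = 135793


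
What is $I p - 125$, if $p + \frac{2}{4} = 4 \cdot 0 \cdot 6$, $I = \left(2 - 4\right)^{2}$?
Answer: $-127$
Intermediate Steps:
$I = 4$ ($I = \left(-2\right)^{2} = 4$)
$p = - \frac{1}{2}$ ($p = - \frac{1}{2} + 4 \cdot 0 \cdot 6 = - \frac{1}{2} + 0 \cdot 6 = - \frac{1}{2} + 0 = - \frac{1}{2} \approx -0.5$)
$I p - 125 = 4 \left(- \frac{1}{2}\right) - 125 = -2 - 125 = -127$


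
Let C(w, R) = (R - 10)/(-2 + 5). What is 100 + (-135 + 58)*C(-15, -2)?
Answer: 408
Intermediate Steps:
C(w, R) = -10/3 + R/3 (C(w, R) = (-10 + R)/3 = (-10 + R)*(1/3) = -10/3 + R/3)
100 + (-135 + 58)*C(-15, -2) = 100 + (-135 + 58)*(-10/3 + (1/3)*(-2)) = 100 - 77*(-10/3 - 2/3) = 100 - 77*(-4) = 100 + 308 = 408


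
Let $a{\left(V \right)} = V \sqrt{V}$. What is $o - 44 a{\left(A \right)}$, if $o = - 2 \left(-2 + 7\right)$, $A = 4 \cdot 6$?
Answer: $-10 - 2112 \sqrt{6} \approx -5183.3$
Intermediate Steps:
$A = 24$
$a{\left(V \right)} = V^{\frac{3}{2}}$
$o = -10$ ($o = \left(-2\right) 5 = -10$)
$o - 44 a{\left(A \right)} = -10 - 44 \cdot 24^{\frac{3}{2}} = -10 - 44 \cdot 48 \sqrt{6} = -10 - 2112 \sqrt{6}$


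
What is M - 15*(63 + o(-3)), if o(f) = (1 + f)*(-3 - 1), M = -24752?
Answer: -25817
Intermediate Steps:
o(f) = -4 - 4*f (o(f) = (1 + f)*(-4) = -4 - 4*f)
M - 15*(63 + o(-3)) = -24752 - 15*(63 + (-4 - 4*(-3))) = -24752 - 15*(63 + (-4 + 12)) = -24752 - 15*(63 + 8) = -24752 - 15*71 = -24752 - 1065 = -25817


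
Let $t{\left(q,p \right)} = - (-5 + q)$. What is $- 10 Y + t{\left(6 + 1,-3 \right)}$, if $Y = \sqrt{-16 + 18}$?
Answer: $-2 - 10 \sqrt{2} \approx -16.142$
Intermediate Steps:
$t{\left(q,p \right)} = 5 - q$
$Y = \sqrt{2} \approx 1.4142$
$- 10 Y + t{\left(6 + 1,-3 \right)} = - 10 \sqrt{2} + \left(5 - \left(6 + 1\right)\right) = - 10 \sqrt{2} + \left(5 - 7\right) = - 10 \sqrt{2} - 2 = -2 - 10 \sqrt{2}$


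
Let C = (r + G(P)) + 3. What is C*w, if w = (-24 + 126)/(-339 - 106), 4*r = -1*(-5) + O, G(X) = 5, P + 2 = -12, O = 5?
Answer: -1071/445 ≈ -2.4067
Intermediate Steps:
P = -14 (P = -2 - 12 = -14)
r = 5/2 (r = (-1*(-5) + 5)/4 = (5 + 5)/4 = (¼)*10 = 5/2 ≈ 2.5000)
w = -102/445 (w = 102/(-445) = 102*(-1/445) = -102/445 ≈ -0.22921)
C = 21/2 (C = (5/2 + 5) + 3 = 15/2 + 3 = 21/2 ≈ 10.500)
C*w = (21/2)*(-102/445) = -1071/445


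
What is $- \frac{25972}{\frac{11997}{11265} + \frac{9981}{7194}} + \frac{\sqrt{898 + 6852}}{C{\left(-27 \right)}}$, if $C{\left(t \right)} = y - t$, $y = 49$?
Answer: $- \frac{233864614280}{22082487} + \frac{5 \sqrt{310}}{76} \approx -10589.0$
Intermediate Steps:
$C{\left(t \right)} = 49 - t$
$- \frac{25972}{\frac{11997}{11265} + \frac{9981}{7194}} + \frac{\sqrt{898 + 6852}}{C{\left(-27 \right)}} = - \frac{25972}{\frac{11997}{11265} + \frac{9981}{7194}} + \frac{\sqrt{898 + 6852}}{49 - -27} = - \frac{25972}{11997 \cdot \frac{1}{11265} + 9981 \cdot \frac{1}{7194}} + \frac{\sqrt{7750}}{49 + 27} = - \frac{25972}{\frac{3999}{3755} + \frac{3327}{2398}} + \frac{5 \sqrt{310}}{76} = - \frac{25972}{\frac{22082487}{9004490}} + 5 \sqrt{310} \cdot \frac{1}{76} = \left(-25972\right) \frac{9004490}{22082487} + \frac{5 \sqrt{310}}{76} = - \frac{233864614280}{22082487} + \frac{5 \sqrt{310}}{76}$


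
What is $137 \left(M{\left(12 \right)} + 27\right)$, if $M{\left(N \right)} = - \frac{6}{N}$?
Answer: $\frac{7261}{2} \approx 3630.5$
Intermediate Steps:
$137 \left(M{\left(12 \right)} + 27\right) = 137 \left(- \frac{6}{12} + 27\right) = 137 \left(\left(-6\right) \frac{1}{12} + 27\right) = 137 \left(- \frac{1}{2} + 27\right) = 137 \cdot \frac{53}{2} = \frac{7261}{2}$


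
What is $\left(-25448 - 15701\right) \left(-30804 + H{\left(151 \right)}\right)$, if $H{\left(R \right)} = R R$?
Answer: $329315447$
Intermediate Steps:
$H{\left(R \right)} = R^{2}$
$\left(-25448 - 15701\right) \left(-30804 + H{\left(151 \right)}\right) = \left(-25448 - 15701\right) \left(-30804 + 151^{2}\right) = - 41149 \left(-30804 + 22801\right) = \left(-41149\right) \left(-8003\right) = 329315447$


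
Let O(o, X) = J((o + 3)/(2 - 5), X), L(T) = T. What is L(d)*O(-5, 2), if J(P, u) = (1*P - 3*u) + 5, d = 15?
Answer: -5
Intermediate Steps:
J(P, u) = 5 + P - 3*u (J(P, u) = (P - 3*u) + 5 = 5 + P - 3*u)
O(o, X) = 4 - 3*X - o/3 (O(o, X) = 5 + (o + 3)/(2 - 5) - 3*X = 5 + (3 + o)/(-3) - 3*X = 5 + (3 + o)*(-⅓) - 3*X = 5 + (-1 - o/3) - 3*X = 4 - 3*X - o/3)
L(d)*O(-5, 2) = 15*(4 - 3*2 - ⅓*(-5)) = 15*(4 - 6 + 5/3) = 15*(-⅓) = -5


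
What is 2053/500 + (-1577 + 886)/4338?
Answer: 4280207/1084500 ≈ 3.9467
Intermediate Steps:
2053/500 + (-1577 + 886)/4338 = 2053*(1/500) - 691*1/4338 = 2053/500 - 691/4338 = 4280207/1084500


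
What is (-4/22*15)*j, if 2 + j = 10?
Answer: -240/11 ≈ -21.818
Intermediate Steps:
j = 8 (j = -2 + 10 = 8)
(-4/22*15)*j = (-4/22*15)*8 = (-4*1/22*15)*8 = -2/11*15*8 = -30/11*8 = -240/11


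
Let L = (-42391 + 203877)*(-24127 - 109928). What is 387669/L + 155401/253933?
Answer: 1121341098831851/1832381013012030 ≈ 0.61196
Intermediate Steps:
L = -21648005730 (L = 161486*(-134055) = -21648005730)
387669/L + 155401/253933 = 387669/(-21648005730) + 155401/253933 = 387669*(-1/21648005730) + 155401*(1/253933) = -129223/7216001910 + 155401/253933 = 1121341098831851/1832381013012030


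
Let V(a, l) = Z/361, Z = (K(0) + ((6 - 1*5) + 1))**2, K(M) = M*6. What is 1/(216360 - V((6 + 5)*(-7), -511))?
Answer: 361/78105956 ≈ 4.6219e-6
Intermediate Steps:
K(M) = 6*M
Z = 4 (Z = (6*0 + ((6 - 1*5) + 1))**2 = (0 + ((6 - 5) + 1))**2 = (0 + (1 + 1))**2 = (0 + 2)**2 = 2**2 = 4)
V(a, l) = 4/361
1/(216360 - V((6 + 5)*(-7), -511)) = 1/(216360 - 1*4/361) = 1/(216360 - 4/361) = 1/(78105956/361) = 361/78105956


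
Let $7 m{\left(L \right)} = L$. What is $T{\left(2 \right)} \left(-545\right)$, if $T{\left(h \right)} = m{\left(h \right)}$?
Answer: $- \frac{1090}{7} \approx -155.71$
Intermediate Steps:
$m{\left(L \right)} = \frac{L}{7}$
$T{\left(h \right)} = \frac{h}{7}$
$T{\left(2 \right)} \left(-545\right) = \frac{1}{7} \cdot 2 \left(-545\right) = \frac{2}{7} \left(-545\right) = - \frac{1090}{7}$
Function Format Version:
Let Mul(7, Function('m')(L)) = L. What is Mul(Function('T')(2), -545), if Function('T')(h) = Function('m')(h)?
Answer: Rational(-1090, 7) ≈ -155.71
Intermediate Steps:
Function('m')(L) = Mul(Rational(1, 7), L)
Function('T')(h) = Mul(Rational(1, 7), h)
Mul(Function('T')(2), -545) = Mul(Mul(Rational(1, 7), 2), -545) = Mul(Rational(2, 7), -545) = Rational(-1090, 7)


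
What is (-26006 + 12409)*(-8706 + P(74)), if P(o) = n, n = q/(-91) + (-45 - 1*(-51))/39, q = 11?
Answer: 10772128071/91 ≈ 1.1838e+8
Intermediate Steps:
n = 3/91 (n = 11/(-91) + (-45 - 1*(-51))/39 = 11*(-1/91) + (-45 + 51)*(1/39) = -11/91 + 6*(1/39) = -11/91 + 2/13 = 3/91 ≈ 0.032967)
P(o) = 3/91
(-26006 + 12409)*(-8706 + P(74)) = (-26006 + 12409)*(-8706 + 3/91) = -13597*(-792243/91) = 10772128071/91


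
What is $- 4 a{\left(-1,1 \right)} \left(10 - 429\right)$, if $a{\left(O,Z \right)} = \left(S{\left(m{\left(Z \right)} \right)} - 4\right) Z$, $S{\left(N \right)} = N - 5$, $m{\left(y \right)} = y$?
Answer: $-13408$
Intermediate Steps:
$S{\left(N \right)} = -5 + N$ ($S{\left(N \right)} = N - 5 = -5 + N$)
$a{\left(O,Z \right)} = Z \left(-9 + Z\right)$ ($a{\left(O,Z \right)} = \left(\left(-5 + Z\right) - 4\right) Z = \left(-9 + Z\right) Z = Z \left(-9 + Z\right)$)
$- 4 a{\left(-1,1 \right)} \left(10 - 429\right) = - 4 \cdot 1 \left(-9 + 1\right) \left(10 - 429\right) = - 4 \cdot 1 \left(-8\right) \left(-419\right) = \left(-4\right) \left(-8\right) \left(-419\right) = 32 \left(-419\right) = -13408$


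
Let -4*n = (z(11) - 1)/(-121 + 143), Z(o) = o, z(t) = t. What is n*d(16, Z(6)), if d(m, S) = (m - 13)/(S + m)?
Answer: -15/968 ≈ -0.015496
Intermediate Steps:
d(m, S) = (-13 + m)/(S + m)
n = -5/44 (n = -(11 - 1)/(4*(-121 + 143)) = -5/(2*22) = -¼*5/11 = -5/44 ≈ -0.11364)
n*d(16, Z(6)) = -5*(-13 + 16)/(44*(6 + 16)) = -5*3/(44*22) = -5*3/968 = -5/44*3/22 = -15/968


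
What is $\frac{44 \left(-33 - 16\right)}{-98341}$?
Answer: $\frac{2156}{98341} \approx 0.021924$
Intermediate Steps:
$\frac{44 \left(-33 - 16\right)}{-98341} = 44 \left(-49\right) \left(- \frac{1}{98341}\right) = \left(-2156\right) \left(- \frac{1}{98341}\right) = \frac{2156}{98341}$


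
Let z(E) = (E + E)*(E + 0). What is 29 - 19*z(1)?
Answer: -9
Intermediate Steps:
z(E) = 2*E² (z(E) = (2*E)*E = 2*E²)
29 - 19*z(1) = 29 - 38*1² = 29 - 38 = -9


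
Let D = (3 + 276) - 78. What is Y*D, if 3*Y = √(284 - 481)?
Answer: 67*I*√197 ≈ 940.39*I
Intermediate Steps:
D = 201 (D = 279 - 78 = 201)
Y = I*√197/3 (Y = √(284 - 481)/3 = √(-197)/3 = (I*√197)/3 = I*√197/3 ≈ 4.6786*I)
Y*D = (I*√197/3)*201 = 67*I*√197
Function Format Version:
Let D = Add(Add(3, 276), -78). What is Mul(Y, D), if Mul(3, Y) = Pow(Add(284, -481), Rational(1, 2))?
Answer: Mul(67, I, Pow(197, Rational(1, 2))) ≈ Mul(940.39, I)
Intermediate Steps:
D = 201 (D = Add(279, -78) = 201)
Y = Mul(Rational(1, 3), I, Pow(197, Rational(1, 2))) (Y = Mul(Rational(1, 3), Pow(Add(284, -481), Rational(1, 2))) = Mul(Rational(1, 3), Pow(-197, Rational(1, 2))) = Mul(Rational(1, 3), Mul(I, Pow(197, Rational(1, 2)))) = Mul(Rational(1, 3), I, Pow(197, Rational(1, 2))) ≈ Mul(4.6786, I))
Mul(Y, D) = Mul(Mul(Rational(1, 3), I, Pow(197, Rational(1, 2))), 201) = Mul(67, I, Pow(197, Rational(1, 2)))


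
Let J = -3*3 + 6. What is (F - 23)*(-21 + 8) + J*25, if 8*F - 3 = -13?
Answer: 961/4 ≈ 240.25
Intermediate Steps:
F = -5/4 (F = 3/8 + (⅛)*(-13) = 3/8 - 13/8 = -5/4 ≈ -1.2500)
J = -3 (J = -9 + 6 = -3)
(F - 23)*(-21 + 8) + J*25 = (-5/4 - 23)*(-21 + 8) - 3*25 = -97/4*(-13) - 75 = 1261/4 - 75 = 961/4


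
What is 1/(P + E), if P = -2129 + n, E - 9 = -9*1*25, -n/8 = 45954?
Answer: -1/369977 ≈ -2.7029e-6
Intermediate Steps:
n = -367632 (n = -8*45954 = -367632)
E = -216 (E = 9 - 9*1*25 = 9 - 9*25 = 9 - 225 = -216)
P = -369761 (P = -2129 - 367632 = -369761)
1/(P + E) = 1/(-369761 - 216) = 1/(-369977) = -1/369977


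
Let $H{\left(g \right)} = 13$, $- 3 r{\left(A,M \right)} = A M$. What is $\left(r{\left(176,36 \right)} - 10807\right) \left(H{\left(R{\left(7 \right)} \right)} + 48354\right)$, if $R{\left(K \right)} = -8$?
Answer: $-624853273$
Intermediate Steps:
$r{\left(A,M \right)} = - \frac{A M}{3}$
$\left(r{\left(176,36 \right)} - 10807\right) \left(H{\left(R{\left(7 \right)} \right)} + 48354\right) = \left(\left(- \frac{1}{3}\right) 176 \cdot 36 - 10807\right) \left(13 + 48354\right) = \left(-2112 - 10807\right) 48367 = \left(-12919\right) 48367 = -624853273$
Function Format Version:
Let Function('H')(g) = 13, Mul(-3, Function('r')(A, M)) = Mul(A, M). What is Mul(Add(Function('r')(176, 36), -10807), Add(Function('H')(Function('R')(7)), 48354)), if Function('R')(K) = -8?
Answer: -624853273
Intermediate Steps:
Function('r')(A, M) = Mul(Rational(-1, 3), A, M) (Function('r')(A, M) = Mul(Rational(-1, 3), Mul(A, M)) = Mul(Rational(-1, 3), A, M))
Mul(Add(Function('r')(176, 36), -10807), Add(Function('H')(Function('R')(7)), 48354)) = Mul(Add(Mul(Rational(-1, 3), 176, 36), -10807), Add(13, 48354)) = Mul(Add(-2112, -10807), 48367) = Mul(-12919, 48367) = -624853273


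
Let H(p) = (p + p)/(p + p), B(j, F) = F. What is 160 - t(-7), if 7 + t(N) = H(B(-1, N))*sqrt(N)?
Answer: 167 - I*sqrt(7) ≈ 167.0 - 2.6458*I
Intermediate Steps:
H(p) = 1 (H(p) = (2*p)/((2*p)) = (2*p)*(1/(2*p)) = 1)
t(N) = -7 + sqrt(N) (t(N) = -7 + 1*sqrt(N) = -7 + sqrt(N))
160 - t(-7) = 160 - (-7 + sqrt(-7)) = 160 - (-7 + I*sqrt(7)) = 160 + (7 - I*sqrt(7)) = 167 - I*sqrt(7)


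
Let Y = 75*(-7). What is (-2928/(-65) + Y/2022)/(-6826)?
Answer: -1962097/299047060 ≈ -0.0065612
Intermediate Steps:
Y = -525
(-2928/(-65) + Y/2022)/(-6826) = (-2928/(-65) - 525/2022)/(-6826) = (-2928*(-1/65) - 525*1/2022)*(-1/6826) = (2928/65 - 175/674)*(-1/6826) = (1962097/43810)*(-1/6826) = -1962097/299047060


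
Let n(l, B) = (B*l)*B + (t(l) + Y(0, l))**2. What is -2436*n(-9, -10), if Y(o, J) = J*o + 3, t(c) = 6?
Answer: 1995084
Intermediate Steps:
Y(o, J) = 3 + J*o
n(l, B) = 81 + l*B**2 (n(l, B) = (B*l)*B + (6 + (3 + l*0))**2 = l*B**2 + (6 + (3 + 0))**2 = l*B**2 + (6 + 3)**2 = l*B**2 + 9**2 = l*B**2 + 81 = 81 + l*B**2)
-2436*n(-9, -10) = -2436*(81 - 9*(-10)**2) = -2436*(81 - 9*100) = -2436*(81 - 900) = -2436*(-819) = 1995084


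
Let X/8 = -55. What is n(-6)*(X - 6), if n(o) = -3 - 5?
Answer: 3568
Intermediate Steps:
n(o) = -8
X = -440 (X = 8*(-55) = -440)
n(-6)*(X - 6) = -8*(-440 - 6) = -8*(-446) = 3568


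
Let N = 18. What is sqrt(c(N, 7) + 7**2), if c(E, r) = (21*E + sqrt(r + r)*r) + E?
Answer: sqrt(445 + 7*sqrt(14)) ≈ 21.707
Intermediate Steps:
c(E, r) = 22*E + sqrt(2)*r**(3/2) (c(E, r) = (21*E + sqrt(2*r)*r) + E = (21*E + (sqrt(2)*sqrt(r))*r) + E = (21*E + sqrt(2)*r**(3/2)) + E = 22*E + sqrt(2)*r**(3/2))
sqrt(c(N, 7) + 7**2) = sqrt((22*18 + sqrt(2)*7**(3/2)) + 7**2) = sqrt((396 + sqrt(2)*(7*sqrt(7))) + 49) = sqrt((396 + 7*sqrt(14)) + 49) = sqrt(445 + 7*sqrt(14))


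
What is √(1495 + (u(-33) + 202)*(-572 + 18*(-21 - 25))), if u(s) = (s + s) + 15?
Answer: I*√209905 ≈ 458.15*I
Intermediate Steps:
u(s) = 15 + 2*s (u(s) = 2*s + 15 = 15 + 2*s)
√(1495 + (u(-33) + 202)*(-572 + 18*(-21 - 25))) = √(1495 + ((15 + 2*(-33)) + 202)*(-572 + 18*(-21 - 25))) = √(1495 + ((15 - 66) + 202)*(-572 + 18*(-46))) = √(1495 + (-51 + 202)*(-572 - 828)) = √(1495 + 151*(-1400)) = √(1495 - 211400) = √(-209905) = I*√209905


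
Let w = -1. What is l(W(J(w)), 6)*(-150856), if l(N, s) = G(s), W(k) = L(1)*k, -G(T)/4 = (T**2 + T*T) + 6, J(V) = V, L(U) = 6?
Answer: 47067072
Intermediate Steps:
G(T) = -24 - 8*T**2 (G(T) = -4*((T**2 + T*T) + 6) = -4*((T**2 + T**2) + 6) = -4*(2*T**2 + 6) = -4*(6 + 2*T**2) = -24 - 8*T**2)
W(k) = 6*k
l(N, s) = -24 - 8*s**2
l(W(J(w)), 6)*(-150856) = (-24 - 8*6**2)*(-150856) = (-24 - 8*36)*(-150856) = (-24 - 288)*(-150856) = -312*(-150856) = 47067072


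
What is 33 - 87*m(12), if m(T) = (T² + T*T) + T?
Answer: -26067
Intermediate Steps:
m(T) = T + 2*T² (m(T) = (T² + T²) + T = 2*T² + T = T + 2*T²)
33 - 87*m(12) = 33 - 1044*(1 + 2*12) = 33 - 1044*(1 + 24) = 33 - 1044*25 = 33 - 87*300 = 33 - 26100 = -26067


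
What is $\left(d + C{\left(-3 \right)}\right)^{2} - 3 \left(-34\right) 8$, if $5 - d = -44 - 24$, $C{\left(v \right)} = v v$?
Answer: $7540$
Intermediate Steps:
$C{\left(v \right)} = v^{2}$
$d = 73$ ($d = 5 - \left(-44 - 24\right) = 5 - -68 = 5 + 68 = 73$)
$\left(d + C{\left(-3 \right)}\right)^{2} - 3 \left(-34\right) 8 = \left(73 + \left(-3\right)^{2}\right)^{2} - 3 \left(-34\right) 8 = \left(73 + 9\right)^{2} - \left(-102\right) 8 = 82^{2} - -816 = 6724 + 816 = 7540$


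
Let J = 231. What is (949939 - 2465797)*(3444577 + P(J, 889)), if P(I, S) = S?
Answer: -5222837199828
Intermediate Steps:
(949939 - 2465797)*(3444577 + P(J, 889)) = (949939 - 2465797)*(3444577 + 889) = -1515858*3445466 = -5222837199828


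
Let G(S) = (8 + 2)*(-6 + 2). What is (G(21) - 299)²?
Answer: 114921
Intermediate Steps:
G(S) = -40 (G(S) = 10*(-4) = -40)
(G(21) - 299)² = (-40 - 299)² = (-339)² = 114921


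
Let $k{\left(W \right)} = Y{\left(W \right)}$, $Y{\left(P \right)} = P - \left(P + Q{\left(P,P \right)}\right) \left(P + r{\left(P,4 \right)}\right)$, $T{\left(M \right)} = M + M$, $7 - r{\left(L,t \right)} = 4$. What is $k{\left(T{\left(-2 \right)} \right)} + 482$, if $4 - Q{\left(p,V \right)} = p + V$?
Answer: $486$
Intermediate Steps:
$Q{\left(p,V \right)} = 4 - V - p$ ($Q{\left(p,V \right)} = 4 - \left(p + V\right) = 4 - \left(V + p\right) = 4 - V - p$)
$r{\left(L,t \right)} = 3$ ($r{\left(L,t \right)} = 7 - 4 = 3$)
$T{\left(M \right)} = 2 M$
$Y{\left(P \right)} = P - \left(3 + P\right) \left(4 - P\right)$ ($Y{\left(P \right)} = P - \left(P - \left(-4 + 2 P\right)\right) \left(P + 3\right) = P - \left(P - \left(-4 + 2 P\right)\right) \left(3 + P\right) = P - \left(4 - P\right) \left(3 + P\right) = P - \left(3 + P\right) \left(4 - P\right)$)
$k{\left(W \right)} = -12 + W^{2}$
$k{\left(T{\left(-2 \right)} \right)} + 482 = \left(-12 + \left(2 \left(-2\right)\right)^{2}\right) + 482 = \left(-12 + \left(-4\right)^{2}\right) + 482 = \left(-12 + 16\right) + 482 = 4 + 482 = 486$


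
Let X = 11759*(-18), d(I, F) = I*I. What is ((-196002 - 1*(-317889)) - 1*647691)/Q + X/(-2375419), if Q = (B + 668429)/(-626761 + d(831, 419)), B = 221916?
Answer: -15937263709097082/422988485911 ≈ -37678.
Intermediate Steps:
d(I, F) = I²
Q = 178069/12760 (Q = (221916 + 668429)/(-626761 + 831²) = 890345/(-626761 + 690561) = 890345/63800 = 890345*(1/63800) = 178069/12760 ≈ 13.955)
X = -211662
((-196002 - 1*(-317889)) - 1*647691)/Q + X/(-2375419) = ((-196002 - 1*(-317889)) - 1*647691)/(178069/12760) - 211662/(-2375419) = ((-196002 + 317889) - 647691)*(12760/178069) - 211662*(-1/2375419) = (121887 - 647691)*(12760/178069) + 211662/2375419 = -525804*12760/178069 + 211662/2375419 = -6709259040/178069 + 211662/2375419 = -15937263709097082/422988485911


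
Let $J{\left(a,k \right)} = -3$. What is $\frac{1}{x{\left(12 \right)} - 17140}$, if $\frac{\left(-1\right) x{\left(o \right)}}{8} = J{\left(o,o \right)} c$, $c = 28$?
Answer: $- \frac{1}{16468} \approx -6.0724 \cdot 10^{-5}$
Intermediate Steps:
$x{\left(o \right)} = 672$ ($x{\left(o \right)} = - 8 \left(\left(-3\right) 28\right) = \left(-8\right) \left(-84\right) = 672$)
$\frac{1}{x{\left(12 \right)} - 17140} = \frac{1}{672 - 17140} = \frac{1}{-16468} = - \frac{1}{16468}$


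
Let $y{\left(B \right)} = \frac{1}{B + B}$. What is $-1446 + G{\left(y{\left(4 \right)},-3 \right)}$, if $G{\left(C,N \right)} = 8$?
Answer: $-1438$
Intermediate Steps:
$y{\left(B \right)} = \frac{1}{2 B}$
$-1446 + G{\left(y{\left(4 \right)},-3 \right)} = -1446 + 8 = -1438$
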